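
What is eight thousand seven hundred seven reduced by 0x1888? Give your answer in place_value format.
Convert eight thousand seven hundred seven (English words) → 8×1000 + 7×100 + 7 = 8707 (decimal)
Convert 0x1888 (hexadecimal) → 1×4096 + 8×256 + 8×16 + 8 = 6280 (decimal)
Compute 8707 - 6280 = 2427
Convert 2427 (decimal) → 2427 = 2×1000 + 4×100 + 2×10 + 7 → 2 thousands, 4 hundreds, 2 tens, 7 ones (place-value notation)
2 thousands, 4 hundreds, 2 tens, 7 ones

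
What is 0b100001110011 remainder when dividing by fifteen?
Convert 0b100001110011 (binary) → 2048 + 64 + 32 + 16 + 2 + 1 = 2163 (decimal)
Convert fifteen (English words) → 15 (decimal)
Compute 2163 mod 15 = 3
3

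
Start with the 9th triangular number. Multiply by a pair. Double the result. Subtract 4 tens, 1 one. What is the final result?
Convert the 9th triangular number (triangular index) → 9×10/2 = 45 (decimal)
Start: 45
Convert a pair (colloquial) → 2 (decimal)
45 × 2 = 90
90 × 2 = 180
Convert 4 tens, 1 one (place-value notation) → 4×10 + 1 = 41 (decimal)
180 - 41 = 139
139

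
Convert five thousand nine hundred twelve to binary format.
Convert five thousand nine hundred twelve (English words) → 5×1000 + 9×100 + 12 = 5912 (decimal)
Convert 5912 (decimal) → 5912 = 4096 + 1024 + 512 + 256 + 16 + 8 → 0b1011100011000 (binary)
0b1011100011000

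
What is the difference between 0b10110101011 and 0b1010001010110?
Convert 0b10110101011 (binary) → 1024 + 256 + 128 + 32 + 8 + 2 + 1 = 1451 (decimal)
Convert 0b1010001010110 (binary) → 4096 + 1024 + 64 + 16 + 4 + 2 = 5206 (decimal)
Difference: |1451 - 5206| = 3755
3755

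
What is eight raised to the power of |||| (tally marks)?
Convert eight (English words) → 8 (decimal)
Convert |||| (tally marks) → 4 (decimal)
Compute 8 ^ 4 = 4096
4096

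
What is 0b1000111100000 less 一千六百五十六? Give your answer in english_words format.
Convert 0b1000111100000 (binary) → 4096 + 256 + 128 + 64 + 32 = 4576 (decimal)
Convert 一千六百五十六 (Chinese numeral) → 1×1000 + 6×100 + 5×10 + 6 = 1656 (decimal)
Compute 4576 - 1656 = 2920
Convert 2920 (decimal) → 2920 = 2×1000 + 9×100 + 20 → two thousand nine hundred twenty (English words)
two thousand nine hundred twenty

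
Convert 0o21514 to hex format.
Convert 0o21514 (octal) → 2×4096 + 1×512 + 5×64 + 1×8 + 4 = 9036 (decimal)
Convert 9036 (decimal) → 9036 = 2×4096 + 3×256 + 4×16 + 12 → 0x234C (hexadecimal)
0x234C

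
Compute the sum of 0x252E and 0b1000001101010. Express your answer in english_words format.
Convert 0x252E (hexadecimal) → 2×4096 + 5×256 + 2×16 + 14 = 9518 (decimal)
Convert 0b1000001101010 (binary) → 4096 + 64 + 32 + 8 + 2 = 4202 (decimal)
Compute 9518 + 4202 = 13720
Convert 13720 (decimal) → 13720 = 13×1000 + 7×100 + 20 → thirteen thousand seven hundred twenty (English words)
thirteen thousand seven hundred twenty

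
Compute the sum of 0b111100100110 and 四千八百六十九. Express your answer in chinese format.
Convert 0b111100100110 (binary) → 2048 + 1024 + 512 + 256 + 32 + 4 + 2 = 3878 (decimal)
Convert 四千八百六十九 (Chinese numeral) → 4×1000 + 8×100 + 6×10 + 9 = 4869 (decimal)
Compute 3878 + 4869 = 8747
Convert 8747 (decimal) → 8747 = 8×1000 + 7×100 + 4×10 + 7 → 八千七百四十七 (Chinese numeral)
八千七百四十七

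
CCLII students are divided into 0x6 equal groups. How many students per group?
Convert CCLII (Roman numeral) → 100 + 100 + 50 + 1 + 1 = 252 (decimal)
Convert 0x6 (hexadecimal) → 6 (decimal)
Compute 252 ÷ 6 = 42
42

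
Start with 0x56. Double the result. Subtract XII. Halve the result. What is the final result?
Convert 0x56 (hexadecimal) → 5×16 + 6 = 86 (decimal)
Start: 86
86 × 2 = 172
Convert XII (Roman numeral) → 10 + 1 + 1 = 12 (decimal)
172 - 12 = 160
160 ÷ 2 = 80
80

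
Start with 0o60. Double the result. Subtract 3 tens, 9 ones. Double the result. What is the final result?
Convert 0o60 (octal) → 6×8 = 48 (decimal)
Start: 48
48 × 2 = 96
Convert 3 tens, 9 ones (place-value notation) → 3×10 + 9 = 39 (decimal)
96 - 39 = 57
57 × 2 = 114
114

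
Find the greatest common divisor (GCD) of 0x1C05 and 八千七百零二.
Convert 0x1C05 (hexadecimal) → 1×4096 + 12×256 + 5 = 7173 (decimal)
Convert 八千七百零二 (Chinese numeral) → 8×1000 + 7×100 + 2 = 8702 (decimal)
Compute gcd(7173, 8702) = 1
1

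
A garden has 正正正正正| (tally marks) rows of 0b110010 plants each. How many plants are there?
Convert 0b110010 (binary) → 32 + 16 + 2 = 50 (decimal)
Convert 正正正正正| (tally marks) → 5 + 5 + 5 + 5 + 5 + 1 = 26 (decimal)
Compute 50 × 26 = 1300
1300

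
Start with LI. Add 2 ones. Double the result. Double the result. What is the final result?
Convert LI (Roman numeral) → 50 + 1 = 51 (decimal)
Start: 51
Convert 2 ones (place-value notation) → 2 (decimal)
51 + 2 = 53
53 × 2 = 106
106 × 2 = 212
212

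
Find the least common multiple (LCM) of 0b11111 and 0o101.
Convert 0b11111 (binary) → 16 + 8 + 4 + 2 + 1 = 31 (decimal)
Convert 0o101 (octal) → 1×64 + 1 = 65 (decimal)
Compute lcm(31, 65) = 2015
2015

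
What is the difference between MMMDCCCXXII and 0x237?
Convert MMMDCCCXXII (Roman numeral) → 1000 + 1000 + 1000 + 500 + 100 + 100 + 100 + 10 + 10 + 1 + 1 = 3822 (decimal)
Convert 0x237 (hexadecimal) → 2×256 + 3×16 + 7 = 567 (decimal)
Difference: |3822 - 567| = 3255
3255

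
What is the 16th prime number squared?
The 16th prime number = 53
Compute 53² = 53 × 53 = 2809
2809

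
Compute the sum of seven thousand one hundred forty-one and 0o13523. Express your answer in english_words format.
Convert seven thousand one hundred forty-one (English words) → 7×1000 + 1×100 + 41 = 7141 (decimal)
Convert 0o13523 (octal) → 1×4096 + 3×512 + 5×64 + 2×8 + 3 = 5971 (decimal)
Compute 7141 + 5971 = 13112
Convert 13112 (decimal) → 13112 = 13×1000 + 1×100 + 12 → thirteen thousand one hundred twelve (English words)
thirteen thousand one hundred twelve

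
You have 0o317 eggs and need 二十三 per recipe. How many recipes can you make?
Convert 0o317 (octal) → 3×64 + 1×8 + 7 = 207 (decimal)
Convert 二十三 (Chinese numeral) → 2×10 + 3 = 23 (decimal)
Compute 207 ÷ 23 = 9
9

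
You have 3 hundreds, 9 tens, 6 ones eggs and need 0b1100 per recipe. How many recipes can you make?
Convert 3 hundreds, 9 tens, 6 ones (place-value notation) → 3×100 + 9×10 + 6 = 396 (decimal)
Convert 0b1100 (binary) → 8 + 4 = 12 (decimal)
Compute 396 ÷ 12 = 33
33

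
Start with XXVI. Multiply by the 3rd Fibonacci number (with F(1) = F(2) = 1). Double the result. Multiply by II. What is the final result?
Convert XXVI (Roman numeral) → 10 + 10 + 5 + 1 = 26 (decimal)
Start: 26
Convert the 3rd Fibonacci number (with F(1) = F(2) = 1) (Fibonacci index) → 1, 1, 2 → 2 (decimal)
26 × 2 = 52
52 × 2 = 104
Convert II (Roman numeral) → 1 + 1 = 2 (decimal)
104 × 2 = 208
208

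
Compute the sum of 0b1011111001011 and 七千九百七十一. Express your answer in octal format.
Convert 0b1011111001011 (binary) → 4096 + 1024 + 512 + 256 + 128 + 64 + 8 + 2 + 1 = 6091 (decimal)
Convert 七千九百七十一 (Chinese numeral) → 7×1000 + 9×100 + 7×10 + 1 = 7971 (decimal)
Compute 6091 + 7971 = 14062
Convert 14062 (decimal) → 14062 = 3×4096 + 3×512 + 3×64 + 5×8 + 6 → 0o33356 (octal)
0o33356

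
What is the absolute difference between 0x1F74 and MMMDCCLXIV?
Convert 0x1F74 (hexadecimal) → 1×4096 + 15×256 + 7×16 + 4 = 8052 (decimal)
Convert MMMDCCLXIV (Roman numeral) → 1000 + 1000 + 1000 + 500 + 100 + 100 + 50 + 10 + 4 = 3764 (decimal)
Compute |8052 - 3764| = 4288
4288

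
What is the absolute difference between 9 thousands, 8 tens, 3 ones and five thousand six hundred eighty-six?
Convert 9 thousands, 8 tens, 3 ones (place-value notation) → 9×1000 + 8×10 + 3 = 9083 (decimal)
Convert five thousand six hundred eighty-six (English words) → 5×1000 + 6×100 + 86 = 5686 (decimal)
Compute |9083 - 5686| = 3397
3397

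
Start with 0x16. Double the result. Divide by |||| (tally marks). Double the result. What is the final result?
Convert 0x16 (hexadecimal) → 1×16 + 6 = 22 (decimal)
Start: 22
22 × 2 = 44
Convert |||| (tally marks) → 4 (decimal)
44 ÷ 4 = 11
11 × 2 = 22
22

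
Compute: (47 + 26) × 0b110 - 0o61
Convert 0b110 (binary) → 4 + 2 = 6 (decimal)
Convert 0o61 (octal) → 6×8 + 1 = 49 (decimal)
Expression in decimal: (47 + 26) × 6 - 49
Parentheses first: 47 + 26 = 73
Multiply: 73 × 6 = 438
Subtract: 438 - 49 = 389
389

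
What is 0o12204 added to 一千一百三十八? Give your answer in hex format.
Convert 0o12204 (octal) → 1×4096 + 2×512 + 2×64 + 4 = 5252 (decimal)
Convert 一千一百三十八 (Chinese numeral) → 1×1000 + 1×100 + 3×10 + 8 = 1138 (decimal)
Compute 5252 + 1138 = 6390
Convert 6390 (decimal) → 6390 = 1×4096 + 8×256 + 15×16 + 6 → 0x18F6 (hexadecimal)
0x18F6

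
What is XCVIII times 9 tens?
Convert XCVIII (Roman numeral) → 90 + 5 + 1 + 1 + 1 = 98 (decimal)
Convert 9 tens (place-value notation) → 9×10 = 90 (decimal)
Compute 98 × 90 = 8820
8820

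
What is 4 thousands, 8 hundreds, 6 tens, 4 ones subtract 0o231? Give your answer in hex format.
Convert 4 thousands, 8 hundreds, 6 tens, 4 ones (place-value notation) → 4×1000 + 8×100 + 6×10 + 4 = 4864 (decimal)
Convert 0o231 (octal) → 2×64 + 3×8 + 1 = 153 (decimal)
Compute 4864 - 153 = 4711
Convert 4711 (decimal) → 4711 = 1×4096 + 2×256 + 6×16 + 7 → 0x1267 (hexadecimal)
0x1267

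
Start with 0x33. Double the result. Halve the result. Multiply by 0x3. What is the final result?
Convert 0x33 (hexadecimal) → 3×16 + 3 = 51 (decimal)
Start: 51
51 × 2 = 102
102 ÷ 2 = 51
Convert 0x3 (hexadecimal) → 3 (decimal)
51 × 3 = 153
153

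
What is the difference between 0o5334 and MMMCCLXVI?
Convert 0o5334 (octal) → 5×512 + 3×64 + 3×8 + 4 = 2780 (decimal)
Convert MMMCCLXVI (Roman numeral) → 1000 + 1000 + 1000 + 100 + 100 + 50 + 10 + 5 + 1 = 3266 (decimal)
Difference: |2780 - 3266| = 486
486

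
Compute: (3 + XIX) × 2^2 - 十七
Convert XIX (Roman numeral) → 10 + 9 = 19 (decimal)
Convert 2^2 (power) → 4 (decimal)
Convert 十七 (Chinese numeral) → 1×10 + 7 = 17 (decimal)
Expression in decimal: (3 + 19) × 4 - 17
Parentheses first: 3 + 19 = 22
Multiply: 22 × 4 = 88
Subtract: 88 - 17 = 71
71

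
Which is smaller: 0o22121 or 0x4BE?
Convert 0o22121 (octal) → 2×4096 + 2×512 + 1×64 + 2×8 + 1 = 9297 (decimal)
Convert 0x4BE (hexadecimal) → 4×256 + 11×16 + 14 = 1214 (decimal)
Compare 9297 vs 1214: smaller = 1214
1214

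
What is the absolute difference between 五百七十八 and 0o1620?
Convert 五百七十八 (Chinese numeral) → 5×100 + 7×10 + 8 = 578 (decimal)
Convert 0o1620 (octal) → 1×512 + 6×64 + 2×8 = 912 (decimal)
Compute |578 - 912| = 334
334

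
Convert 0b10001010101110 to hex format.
Convert 0b10001010101110 (binary) → 8192 + 512 + 128 + 32 + 8 + 4 + 2 = 8878 (decimal)
Convert 8878 (decimal) → 8878 = 2×4096 + 2×256 + 10×16 + 14 → 0x22AE (hexadecimal)
0x22AE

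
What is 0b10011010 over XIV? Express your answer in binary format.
Convert 0b10011010 (binary) → 128 + 16 + 8 + 2 = 154 (decimal)
Convert XIV (Roman numeral) → 10 + 4 = 14 (decimal)
Compute 154 ÷ 14 = 11
Convert 11 (decimal) → 11 = 8 + 2 + 1 → 0b1011 (binary)
0b1011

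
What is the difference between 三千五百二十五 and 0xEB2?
Convert 三千五百二十五 (Chinese numeral) → 3×1000 + 5×100 + 2×10 + 5 = 3525 (decimal)
Convert 0xEB2 (hexadecimal) → 14×256 + 11×16 + 2 = 3762 (decimal)
Difference: |3525 - 3762| = 237
237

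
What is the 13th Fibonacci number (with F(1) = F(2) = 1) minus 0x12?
The 13th Fibonacci number (with F(1) = F(2) = 1): 1, 1, 2, 3, 5, 8, 13, 21, 34, 55, 89, 144, 233 → 233
Convert 0x12 (hexadecimal) → 1×16 + 2 = 18 (decimal)
Compute 233 - 18 = 215
215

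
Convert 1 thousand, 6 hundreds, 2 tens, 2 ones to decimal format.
Convert 1 thousand, 6 hundreds, 2 tens, 2 ones (place-value notation) → 1×1000 + 6×100 + 2×10 + 2 = 1622 (decimal)
1622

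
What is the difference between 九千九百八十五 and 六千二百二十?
Convert 九千九百八十五 (Chinese numeral) → 9×1000 + 9×100 + 8×10 + 5 = 9985 (decimal)
Convert 六千二百二十 (Chinese numeral) → 6×1000 + 2×100 + 2×10 = 6220 (decimal)
Difference: |9985 - 6220| = 3765
3765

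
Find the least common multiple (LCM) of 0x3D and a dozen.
Convert 0x3D (hexadecimal) → 3×16 + 13 = 61 (decimal)
Convert a dozen (colloquial) → 12 (decimal)
Compute lcm(61, 12) = 732
732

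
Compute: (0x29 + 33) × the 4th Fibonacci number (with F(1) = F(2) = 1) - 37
Convert 0x29 (hexadecimal) → 2×16 + 9 = 41 (decimal)
Convert the 4th Fibonacci number (with F(1) = F(2) = 1) (Fibonacci index) → 1, 1, 2, 3 → 3 (decimal)
Expression in decimal: (41 + 33) × 3 - 37
Parentheses first: 41 + 33 = 74
Multiply: 74 × 3 = 222
Subtract: 222 - 37 = 185
185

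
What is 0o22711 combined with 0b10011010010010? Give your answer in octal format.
Convert 0o22711 (octal) → 2×4096 + 2×512 + 7×64 + 1×8 + 1 = 9673 (decimal)
Convert 0b10011010010010 (binary) → 8192 + 1024 + 512 + 128 + 16 + 2 = 9874 (decimal)
Compute 9673 + 9874 = 19547
Convert 19547 (decimal) → 19547 = 4×4096 + 6×512 + 1×64 + 3×8 + 3 → 0o46133 (octal)
0o46133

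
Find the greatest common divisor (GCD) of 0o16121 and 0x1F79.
Convert 0o16121 (octal) → 1×4096 + 6×512 + 1×64 + 2×8 + 1 = 7249 (decimal)
Convert 0x1F79 (hexadecimal) → 1×4096 + 15×256 + 7×16 + 9 = 8057 (decimal)
Compute gcd(7249, 8057) = 1
1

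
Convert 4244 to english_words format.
Convert 4244 (decimal) → 4244 = 4×1000 + 2×100 + 44 → four thousand two hundred forty-four (English words)
four thousand two hundred forty-four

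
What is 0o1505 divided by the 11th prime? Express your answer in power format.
Convert 0o1505 (octal) → 1×512 + 5×64 + 5 = 837 (decimal)
Convert the 11th prime (prime index) → 31 (decimal)
Compute 837 ÷ 31 = 27
Convert 27 (decimal) → 3^3 (power)
3^3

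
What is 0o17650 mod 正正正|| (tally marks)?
Convert 0o17650 (octal) → 1×4096 + 7×512 + 6×64 + 5×8 = 8104 (decimal)
Convert 正正正|| (tally marks) → 5 + 5 + 5 + 2 = 17 (decimal)
Compute 8104 mod 17 = 12
12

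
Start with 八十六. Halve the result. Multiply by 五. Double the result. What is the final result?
Convert 八十六 (Chinese numeral) → 8×10 + 6 = 86 (decimal)
Start: 86
86 ÷ 2 = 43
Convert 五 (Chinese numeral) → 5 (decimal)
43 × 5 = 215
215 × 2 = 430
430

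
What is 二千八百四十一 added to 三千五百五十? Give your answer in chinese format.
Convert 二千八百四十一 (Chinese numeral) → 2×1000 + 8×100 + 4×10 + 1 = 2841 (decimal)
Convert 三千五百五十 (Chinese numeral) → 3×1000 + 5×100 + 5×10 = 3550 (decimal)
Compute 2841 + 3550 = 6391
Convert 6391 (decimal) → 6391 = 6×1000 + 3×100 + 9×10 + 1 → 六千三百九十一 (Chinese numeral)
六千三百九十一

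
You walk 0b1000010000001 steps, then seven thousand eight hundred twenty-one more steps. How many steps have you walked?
Convert 0b1000010000001 (binary) → 4096 + 128 + 1 = 4225 (decimal)
Convert seven thousand eight hundred twenty-one (English words) → 7×1000 + 8×100 + 21 = 7821 (decimal)
Compute 4225 + 7821 = 12046
12046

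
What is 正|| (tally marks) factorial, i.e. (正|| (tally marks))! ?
Convert 正|| (tally marks) → 5 + 2 = 7 (decimal)
Compute 7! = 5040
5040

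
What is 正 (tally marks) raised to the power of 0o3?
Convert 正 (tally marks) → 5 (decimal)
Convert 0o3 (octal) → 3 (decimal)
Compute 5 ^ 3 = 125
125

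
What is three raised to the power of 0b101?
Convert three (English words) → 3 (decimal)
Convert 0b101 (binary) → 4 + 1 = 5 (decimal)
Compute 3 ^ 5 = 243
243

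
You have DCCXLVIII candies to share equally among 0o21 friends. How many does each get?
Convert DCCXLVIII (Roman numeral) → 500 + 100 + 100 + 40 + 5 + 1 + 1 + 1 = 748 (decimal)
Convert 0o21 (octal) → 2×8 + 1 = 17 (decimal)
Compute 748 ÷ 17 = 44
44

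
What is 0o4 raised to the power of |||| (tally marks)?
Convert 0o4 (octal) → 4 (decimal)
Convert |||| (tally marks) → 4 (decimal)
Compute 4 ^ 4 = 256
256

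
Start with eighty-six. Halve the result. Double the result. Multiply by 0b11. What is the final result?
Convert eighty-six (English words) → 86 (decimal)
Start: 86
86 ÷ 2 = 43
43 × 2 = 86
Convert 0b11 (binary) → 2 + 1 = 3 (decimal)
86 × 3 = 258
258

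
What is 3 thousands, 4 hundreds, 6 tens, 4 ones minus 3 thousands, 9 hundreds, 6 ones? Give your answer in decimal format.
Convert 3 thousands, 4 hundreds, 6 tens, 4 ones (place-value notation) → 3×1000 + 4×100 + 6×10 + 4 = 3464 (decimal)
Convert 3 thousands, 9 hundreds, 6 ones (place-value notation) → 3×1000 + 9×100 + 6 = 3906 (decimal)
Compute 3464 - 3906 = -442
-442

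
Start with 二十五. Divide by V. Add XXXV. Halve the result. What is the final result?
Convert 二十五 (Chinese numeral) → 2×10 + 5 = 25 (decimal)
Start: 25
Convert V (Roman numeral) → 5 (decimal)
25 ÷ 5 = 5
Convert XXXV (Roman numeral) → 10 + 10 + 10 + 5 = 35 (decimal)
5 + 35 = 40
40 ÷ 2 = 20
20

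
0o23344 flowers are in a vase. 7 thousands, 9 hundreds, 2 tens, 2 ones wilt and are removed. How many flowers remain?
Convert 0o23344 (octal) → 2×4096 + 3×512 + 3×64 + 4×8 + 4 = 9956 (decimal)
Convert 7 thousands, 9 hundreds, 2 tens, 2 ones (place-value notation) → 7×1000 + 9×100 + 2×10 + 2 = 7922 (decimal)
Compute 9956 - 7922 = 2034
2034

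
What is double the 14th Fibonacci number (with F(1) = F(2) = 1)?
The 14th Fibonacci number (with F(1) = F(2) = 1): 1, 1, 2, 3, 5, 8, 13, 21, 34, 55, 89, 144, 233, 377 → 377
Compute 377 × 2 = 754
754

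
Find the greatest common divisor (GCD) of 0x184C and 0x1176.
Convert 0x184C (hexadecimal) → 1×4096 + 8×256 + 4×16 + 12 = 6220 (decimal)
Convert 0x1176 (hexadecimal) → 1×4096 + 1×256 + 7×16 + 6 = 4470 (decimal)
Compute gcd(6220, 4470) = 10
10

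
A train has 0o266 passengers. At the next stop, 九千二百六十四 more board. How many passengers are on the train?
Convert 0o266 (octal) → 2×64 + 6×8 + 6 = 182 (decimal)
Convert 九千二百六十四 (Chinese numeral) → 9×1000 + 2×100 + 6×10 + 4 = 9264 (decimal)
Compute 182 + 9264 = 9446
9446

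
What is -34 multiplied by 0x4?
Convert 0x4 (hexadecimal) → 4 (decimal)
Compute -34 × 4 = -136
-136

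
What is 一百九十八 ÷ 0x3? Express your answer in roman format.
Convert 一百九十八 (Chinese numeral) → 1×100 + 9×10 + 8 = 198 (decimal)
Convert 0x3 (hexadecimal) → 3 (decimal)
Compute 198 ÷ 3 = 66
Convert 66 (decimal) → 66 = 50 + 10 + 5 + 1 → LXVI (Roman numeral)
LXVI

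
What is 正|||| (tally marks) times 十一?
Convert 正|||| (tally marks) → 5 + 4 = 9 (decimal)
Convert 十一 (Chinese numeral) → 1×10 + 1 = 11 (decimal)
Compute 9 × 11 = 99
99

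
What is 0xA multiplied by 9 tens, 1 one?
Convert 0xA (hexadecimal) → 10 (decimal)
Convert 9 tens, 1 one (place-value notation) → 9×10 + 1 = 91 (decimal)
Compute 10 × 91 = 910
910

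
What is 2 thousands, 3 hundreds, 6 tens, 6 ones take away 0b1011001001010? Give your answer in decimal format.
Convert 2 thousands, 3 hundreds, 6 tens, 6 ones (place-value notation) → 2×1000 + 3×100 + 6×10 + 6 = 2366 (decimal)
Convert 0b1011001001010 (binary) → 4096 + 1024 + 512 + 64 + 8 + 2 = 5706 (decimal)
Compute 2366 - 5706 = -3340
-3340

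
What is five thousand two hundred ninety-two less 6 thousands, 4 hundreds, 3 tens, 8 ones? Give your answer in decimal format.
Convert five thousand two hundred ninety-two (English words) → 5×1000 + 2×100 + 92 = 5292 (decimal)
Convert 6 thousands, 4 hundreds, 3 tens, 8 ones (place-value notation) → 6×1000 + 4×100 + 3×10 + 8 = 6438 (decimal)
Compute 5292 - 6438 = -1146
-1146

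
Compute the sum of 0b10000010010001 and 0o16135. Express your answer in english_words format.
Convert 0b10000010010001 (binary) → 8192 + 128 + 16 + 1 = 8337 (decimal)
Convert 0o16135 (octal) → 1×4096 + 6×512 + 1×64 + 3×8 + 5 = 7261 (decimal)
Compute 8337 + 7261 = 15598
Convert 15598 (decimal) → 15598 = 15×1000 + 5×100 + 98 → fifteen thousand five hundred ninety-eight (English words)
fifteen thousand five hundred ninety-eight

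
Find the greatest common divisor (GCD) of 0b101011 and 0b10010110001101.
Convert 0b101011 (binary) → 32 + 8 + 2 + 1 = 43 (decimal)
Convert 0b10010110001101 (binary) → 8192 + 1024 + 256 + 128 + 8 + 4 + 1 = 9613 (decimal)
Compute gcd(43, 9613) = 1
1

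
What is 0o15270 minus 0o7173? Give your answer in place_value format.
Convert 0o15270 (octal) → 1×4096 + 5×512 + 2×64 + 7×8 = 6840 (decimal)
Convert 0o7173 (octal) → 7×512 + 1×64 + 7×8 + 3 = 3707 (decimal)
Compute 6840 - 3707 = 3133
Convert 3133 (decimal) → 3133 = 3×1000 + 1×100 + 3×10 + 3 → 3 thousands, 1 hundred, 3 tens, 3 ones (place-value notation)
3 thousands, 1 hundred, 3 tens, 3 ones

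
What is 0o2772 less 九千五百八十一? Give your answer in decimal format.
Convert 0o2772 (octal) → 2×512 + 7×64 + 7×8 + 2 = 1530 (decimal)
Convert 九千五百八十一 (Chinese numeral) → 9×1000 + 5×100 + 8×10 + 1 = 9581 (decimal)
Compute 1530 - 9581 = -8051
-8051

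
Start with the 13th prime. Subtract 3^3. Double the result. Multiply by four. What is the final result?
Convert the 13th prime (prime index) → 41 (decimal)
Start: 41
Convert 3^3 (power) → 27 (decimal)
41 - 27 = 14
14 × 2 = 28
Convert four (English words) → 4 (decimal)
28 × 4 = 112
112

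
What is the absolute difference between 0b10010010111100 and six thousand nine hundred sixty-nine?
Convert 0b10010010111100 (binary) → 8192 + 1024 + 128 + 32 + 16 + 8 + 4 = 9404 (decimal)
Convert six thousand nine hundred sixty-nine (English words) → 6×1000 + 9×100 + 69 = 6969 (decimal)
Compute |9404 - 6969| = 2435
2435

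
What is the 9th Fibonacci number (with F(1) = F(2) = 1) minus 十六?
The 9th Fibonacci number (with F(1) = F(2) = 1): 1, 1, 2, 3, 5, 8, 13, 21, 34 → 34
Convert 十六 (Chinese numeral) → 1×10 + 6 = 16 (decimal)
Compute 34 - 16 = 18
18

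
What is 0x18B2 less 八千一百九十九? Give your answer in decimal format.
Convert 0x18B2 (hexadecimal) → 1×4096 + 8×256 + 11×16 + 2 = 6322 (decimal)
Convert 八千一百九十九 (Chinese numeral) → 8×1000 + 1×100 + 9×10 + 9 = 8199 (decimal)
Compute 6322 - 8199 = -1877
-1877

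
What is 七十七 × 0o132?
Convert 七十七 (Chinese numeral) → 7×10 + 7 = 77 (decimal)
Convert 0o132 (octal) → 1×64 + 3×8 + 2 = 90 (decimal)
Compute 77 × 90 = 6930
6930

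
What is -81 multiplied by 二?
Convert 二 (Chinese numeral) → 2 (decimal)
Compute -81 × 2 = -162
-162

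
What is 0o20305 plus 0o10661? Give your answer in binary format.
Convert 0o20305 (octal) → 2×4096 + 3×64 + 5 = 8389 (decimal)
Convert 0o10661 (octal) → 1×4096 + 6×64 + 6×8 + 1 = 4529 (decimal)
Compute 8389 + 4529 = 12918
Convert 12918 (decimal) → 12918 = 8192 + 4096 + 512 + 64 + 32 + 16 + 4 + 2 → 0b11001001110110 (binary)
0b11001001110110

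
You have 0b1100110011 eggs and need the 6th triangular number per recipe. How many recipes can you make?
Convert 0b1100110011 (binary) → 512 + 256 + 32 + 16 + 2 + 1 = 819 (decimal)
Convert the 6th triangular number (triangular index) → 6×7/2 = 21 (decimal)
Compute 819 ÷ 21 = 39
39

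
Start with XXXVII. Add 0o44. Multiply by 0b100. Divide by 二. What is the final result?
Convert XXXVII (Roman numeral) → 10 + 10 + 10 + 5 + 1 + 1 = 37 (decimal)
Start: 37
Convert 0o44 (octal) → 4×8 + 4 = 36 (decimal)
37 + 36 = 73
Convert 0b100 (binary) → 4 (decimal)
73 × 4 = 292
Convert 二 (Chinese numeral) → 2 (decimal)
292 ÷ 2 = 146
146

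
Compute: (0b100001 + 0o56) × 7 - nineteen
Convert 0b100001 (binary) → 32 + 1 = 33 (decimal)
Convert 0o56 (octal) → 5×8 + 6 = 46 (decimal)
Convert nineteen (English words) → 19 (decimal)
Expression in decimal: (33 + 46) × 7 - 19
Parentheses first: 33 + 46 = 79
Multiply: 79 × 7 = 553
Subtract: 553 - 19 = 534
534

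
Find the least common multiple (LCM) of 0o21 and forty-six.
Convert 0o21 (octal) → 2×8 + 1 = 17 (decimal)
Convert forty-six (English words) → 46 (decimal)
Compute lcm(17, 46) = 782
782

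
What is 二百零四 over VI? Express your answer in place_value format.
Convert 二百零四 (Chinese numeral) → 2×100 + 4 = 204 (decimal)
Convert VI (Roman numeral) → 5 + 1 = 6 (decimal)
Compute 204 ÷ 6 = 34
Convert 34 (decimal) → 34 = 3×10 + 4 → 3 tens, 4 ones (place-value notation)
3 tens, 4 ones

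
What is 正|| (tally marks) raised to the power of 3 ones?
Convert 正|| (tally marks) → 5 + 2 = 7 (decimal)
Convert 3 ones (place-value notation) → 3 (decimal)
Compute 7 ^ 3 = 343
343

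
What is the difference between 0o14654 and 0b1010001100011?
Convert 0o14654 (octal) → 1×4096 + 4×512 + 6×64 + 5×8 + 4 = 6572 (decimal)
Convert 0b1010001100011 (binary) → 4096 + 1024 + 64 + 32 + 2 + 1 = 5219 (decimal)
Difference: |6572 - 5219| = 1353
1353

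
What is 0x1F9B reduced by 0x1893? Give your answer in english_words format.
Convert 0x1F9B (hexadecimal) → 1×4096 + 15×256 + 9×16 + 11 = 8091 (decimal)
Convert 0x1893 (hexadecimal) → 1×4096 + 8×256 + 9×16 + 3 = 6291 (decimal)
Compute 8091 - 6291 = 1800
Convert 1800 (decimal) → 1800 = 1×1000 + 8×100 → one thousand eight hundred (English words)
one thousand eight hundred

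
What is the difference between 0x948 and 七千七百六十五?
Convert 0x948 (hexadecimal) → 9×256 + 4×16 + 8 = 2376 (decimal)
Convert 七千七百六十五 (Chinese numeral) → 7×1000 + 7×100 + 6×10 + 5 = 7765 (decimal)
Difference: |2376 - 7765| = 5389
5389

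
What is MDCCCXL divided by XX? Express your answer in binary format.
Convert MDCCCXL (Roman numeral) → 1000 + 500 + 100 + 100 + 100 + 40 = 1840 (decimal)
Convert XX (Roman numeral) → 10 + 10 = 20 (decimal)
Compute 1840 ÷ 20 = 92
Convert 92 (decimal) → 92 = 64 + 16 + 8 + 4 → 0b1011100 (binary)
0b1011100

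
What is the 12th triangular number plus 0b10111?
The 12th triangular number = 12×13/2 = 78
Convert 0b10111 (binary) → 16 + 4 + 2 + 1 = 23 (decimal)
Compute 78 + 23 = 101
101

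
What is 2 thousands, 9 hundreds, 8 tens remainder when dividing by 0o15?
Convert 2 thousands, 9 hundreds, 8 tens (place-value notation) → 2×1000 + 9×100 + 8×10 = 2980 (decimal)
Convert 0o15 (octal) → 1×8 + 5 = 13 (decimal)
Compute 2980 mod 13 = 3
3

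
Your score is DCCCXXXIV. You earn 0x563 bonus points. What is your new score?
Convert DCCCXXXIV (Roman numeral) → 500 + 100 + 100 + 100 + 10 + 10 + 10 + 4 = 834 (decimal)
Convert 0x563 (hexadecimal) → 5×256 + 6×16 + 3 = 1379 (decimal)
Compute 834 + 1379 = 2213
2213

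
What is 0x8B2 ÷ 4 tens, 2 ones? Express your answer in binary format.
Convert 0x8B2 (hexadecimal) → 8×256 + 11×16 + 2 = 2226 (decimal)
Convert 4 tens, 2 ones (place-value notation) → 4×10 + 2 = 42 (decimal)
Compute 2226 ÷ 42 = 53
Convert 53 (decimal) → 53 = 32 + 16 + 4 + 1 → 0b110101 (binary)
0b110101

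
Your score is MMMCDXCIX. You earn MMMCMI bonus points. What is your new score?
Convert MMMCDXCIX (Roman numeral) → 1000 + 1000 + 1000 + 400 + 90 + 9 = 3499 (decimal)
Convert MMMCMI (Roman numeral) → 1000 + 1000 + 1000 + 900 + 1 = 3901 (decimal)
Compute 3499 + 3901 = 7400
7400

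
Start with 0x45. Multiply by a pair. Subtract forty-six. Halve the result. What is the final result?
Convert 0x45 (hexadecimal) → 4×16 + 5 = 69 (decimal)
Start: 69
Convert a pair (colloquial) → 2 (decimal)
69 × 2 = 138
Convert forty-six (English words) → 46 (decimal)
138 - 46 = 92
92 ÷ 2 = 46
46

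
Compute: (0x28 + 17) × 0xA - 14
Convert 0x28 (hexadecimal) → 2×16 + 8 = 40 (decimal)
Convert 0xA (hexadecimal) → 10 (decimal)
Expression in decimal: (40 + 17) × 10 - 14
Parentheses first: 40 + 17 = 57
Multiply: 57 × 10 = 570
Subtract: 570 - 14 = 556
556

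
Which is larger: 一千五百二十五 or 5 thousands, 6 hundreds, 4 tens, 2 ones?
Convert 一千五百二十五 (Chinese numeral) → 1×1000 + 5×100 + 2×10 + 5 = 1525 (decimal)
Convert 5 thousands, 6 hundreds, 4 tens, 2 ones (place-value notation) → 5×1000 + 6×100 + 4×10 + 2 = 5642 (decimal)
Compare 1525 vs 5642: larger = 5642
5642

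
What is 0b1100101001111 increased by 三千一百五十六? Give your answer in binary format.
Convert 0b1100101001111 (binary) → 4096 + 2048 + 256 + 64 + 8 + 4 + 2 + 1 = 6479 (decimal)
Convert 三千一百五十六 (Chinese numeral) → 3×1000 + 1×100 + 5×10 + 6 = 3156 (decimal)
Compute 6479 + 3156 = 9635
Convert 9635 (decimal) → 9635 = 8192 + 1024 + 256 + 128 + 32 + 2 + 1 → 0b10010110100011 (binary)
0b10010110100011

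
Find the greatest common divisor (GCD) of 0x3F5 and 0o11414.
Convert 0x3F5 (hexadecimal) → 3×256 + 15×16 + 5 = 1013 (decimal)
Convert 0o11414 (octal) → 1×4096 + 1×512 + 4×64 + 1×8 + 4 = 4876 (decimal)
Compute gcd(1013, 4876) = 1
1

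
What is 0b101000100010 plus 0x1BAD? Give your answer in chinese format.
Convert 0b101000100010 (binary) → 2048 + 512 + 32 + 2 = 2594 (decimal)
Convert 0x1BAD (hexadecimal) → 1×4096 + 11×256 + 10×16 + 13 = 7085 (decimal)
Compute 2594 + 7085 = 9679
Convert 9679 (decimal) → 9679 = 9×1000 + 6×100 + 7×10 + 9 → 九千六百七十九 (Chinese numeral)
九千六百七十九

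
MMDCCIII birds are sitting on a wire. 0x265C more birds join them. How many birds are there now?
Convert MMDCCIII (Roman numeral) → 1000 + 1000 + 500 + 100 + 100 + 1 + 1 + 1 = 2703 (decimal)
Convert 0x265C (hexadecimal) → 2×4096 + 6×256 + 5×16 + 12 = 9820 (decimal)
Compute 2703 + 9820 = 12523
12523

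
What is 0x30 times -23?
Convert 0x30 (hexadecimal) → 3×16 = 48 (decimal)
Compute 48 × -23 = -1104
-1104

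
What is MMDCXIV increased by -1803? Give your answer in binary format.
Convert MMDCXIV (Roman numeral) → 1000 + 1000 + 500 + 100 + 10 + 4 = 2614 (decimal)
Compute 2614 + -1803 = 811
Convert 811 (decimal) → 811 = 512 + 256 + 32 + 8 + 2 + 1 → 0b1100101011 (binary)
0b1100101011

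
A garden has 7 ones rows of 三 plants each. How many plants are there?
Convert 三 (Chinese numeral) → 3 (decimal)
Convert 7 ones (place-value notation) → 7 (decimal)
Compute 3 × 7 = 21
21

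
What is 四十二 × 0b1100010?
Convert 四十二 (Chinese numeral) → 4×10 + 2 = 42 (decimal)
Convert 0b1100010 (binary) → 64 + 32 + 2 = 98 (decimal)
Compute 42 × 98 = 4116
4116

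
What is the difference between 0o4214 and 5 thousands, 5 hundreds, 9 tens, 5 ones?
Convert 0o4214 (octal) → 4×512 + 2×64 + 1×8 + 4 = 2188 (decimal)
Convert 5 thousands, 5 hundreds, 9 tens, 5 ones (place-value notation) → 5×1000 + 5×100 + 9×10 + 5 = 5595 (decimal)
Difference: |2188 - 5595| = 3407
3407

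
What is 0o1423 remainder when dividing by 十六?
Convert 0o1423 (octal) → 1×512 + 4×64 + 2×8 + 3 = 787 (decimal)
Convert 十六 (Chinese numeral) → 1×10 + 6 = 16 (decimal)
Compute 787 mod 16 = 3
3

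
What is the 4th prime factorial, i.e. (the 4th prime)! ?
Convert the 4th prime (prime index) → 7 (decimal)
Compute 7! = 5040
5040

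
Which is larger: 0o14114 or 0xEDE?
Convert 0o14114 (octal) → 1×4096 + 4×512 + 1×64 + 1×8 + 4 = 6220 (decimal)
Convert 0xEDE (hexadecimal) → 14×256 + 13×16 + 14 = 3806 (decimal)
Compare 6220 vs 3806: larger = 6220
6220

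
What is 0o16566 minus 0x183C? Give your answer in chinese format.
Convert 0o16566 (octal) → 1×4096 + 6×512 + 5×64 + 6×8 + 6 = 7542 (decimal)
Convert 0x183C (hexadecimal) → 1×4096 + 8×256 + 3×16 + 12 = 6204 (decimal)
Compute 7542 - 6204 = 1338
Convert 1338 (decimal) → 1338 = 1×1000 + 3×100 + 3×10 + 8 → 一千三百三十八 (Chinese numeral)
一千三百三十八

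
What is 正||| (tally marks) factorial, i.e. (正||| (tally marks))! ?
Convert 正||| (tally marks) → 5 + 3 = 8 (decimal)
Compute 8! = 40320
40320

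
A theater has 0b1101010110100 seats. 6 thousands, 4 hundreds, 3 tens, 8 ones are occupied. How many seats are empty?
Convert 0b1101010110100 (binary) → 4096 + 2048 + 512 + 128 + 32 + 16 + 4 = 6836 (decimal)
Convert 6 thousands, 4 hundreds, 3 tens, 8 ones (place-value notation) → 6×1000 + 4×100 + 3×10 + 8 = 6438 (decimal)
Compute 6836 - 6438 = 398
398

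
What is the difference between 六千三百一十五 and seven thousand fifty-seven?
Convert 六千三百一十五 (Chinese numeral) → 6×1000 + 3×100 + 1×10 + 5 = 6315 (decimal)
Convert seven thousand fifty-seven (English words) → 7×1000 + 57 = 7057 (decimal)
Difference: |6315 - 7057| = 742
742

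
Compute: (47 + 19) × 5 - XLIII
Convert XLIII (Roman numeral) → 40 + 1 + 1 + 1 = 43 (decimal)
Expression in decimal: (47 + 19) × 5 - 43
Parentheses first: 47 + 19 = 66
Multiply: 66 × 5 = 330
Subtract: 330 - 43 = 287
287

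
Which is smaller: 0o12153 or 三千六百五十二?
Convert 0o12153 (octal) → 1×4096 + 2×512 + 1×64 + 5×8 + 3 = 5227 (decimal)
Convert 三千六百五十二 (Chinese numeral) → 3×1000 + 6×100 + 5×10 + 2 = 3652 (decimal)
Compare 5227 vs 3652: smaller = 3652
3652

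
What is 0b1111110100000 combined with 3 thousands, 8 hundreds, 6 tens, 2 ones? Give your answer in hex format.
Convert 0b1111110100000 (binary) → 4096 + 2048 + 1024 + 512 + 256 + 128 + 32 = 8096 (decimal)
Convert 3 thousands, 8 hundreds, 6 tens, 2 ones (place-value notation) → 3×1000 + 8×100 + 6×10 + 2 = 3862 (decimal)
Compute 8096 + 3862 = 11958
Convert 11958 (decimal) → 11958 = 2×4096 + 14×256 + 11×16 + 6 → 0x2EB6 (hexadecimal)
0x2EB6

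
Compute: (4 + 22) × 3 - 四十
Convert 四十 (Chinese numeral) → 4×10 = 40 (decimal)
Expression in decimal: (4 + 22) × 3 - 40
Parentheses first: 4 + 22 = 26
Multiply: 26 × 3 = 78
Subtract: 78 - 40 = 38
38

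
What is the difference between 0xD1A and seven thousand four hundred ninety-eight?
Convert 0xD1A (hexadecimal) → 13×256 + 1×16 + 10 = 3354 (decimal)
Convert seven thousand four hundred ninety-eight (English words) → 7×1000 + 4×100 + 98 = 7498 (decimal)
Difference: |3354 - 7498| = 4144
4144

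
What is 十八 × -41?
Convert 十八 (Chinese numeral) → 1×10 + 8 = 18 (decimal)
Compute 18 × -41 = -738
-738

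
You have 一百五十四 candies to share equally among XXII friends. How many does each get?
Convert 一百五十四 (Chinese numeral) → 1×100 + 5×10 + 4 = 154 (decimal)
Convert XXII (Roman numeral) → 10 + 10 + 1 + 1 = 22 (decimal)
Compute 154 ÷ 22 = 7
7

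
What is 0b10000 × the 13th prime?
Convert 0b10000 (binary) → 16 (decimal)
Convert the 13th prime (prime index) → 41 (decimal)
Compute 16 × 41 = 656
656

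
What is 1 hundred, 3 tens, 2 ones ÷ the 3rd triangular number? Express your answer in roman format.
Convert 1 hundred, 3 tens, 2 ones (place-value notation) → 1×100 + 3×10 + 2 = 132 (decimal)
Convert the 3rd triangular number (triangular index) → 3×4/2 = 6 (decimal)
Compute 132 ÷ 6 = 22
Convert 22 (decimal) → 22 = 10 + 10 + 1 + 1 → XXII (Roman numeral)
XXII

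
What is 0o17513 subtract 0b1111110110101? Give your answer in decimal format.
Convert 0o17513 (octal) → 1×4096 + 7×512 + 5×64 + 1×8 + 3 = 8011 (decimal)
Convert 0b1111110110101 (binary) → 4096 + 2048 + 1024 + 512 + 256 + 128 + 32 + 16 + 4 + 1 = 8117 (decimal)
Compute 8011 - 8117 = -106
-106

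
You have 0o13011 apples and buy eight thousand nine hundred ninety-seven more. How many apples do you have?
Convert 0o13011 (octal) → 1×4096 + 3×512 + 1×8 + 1 = 5641 (decimal)
Convert eight thousand nine hundred ninety-seven (English words) → 8×1000 + 9×100 + 97 = 8997 (decimal)
Compute 5641 + 8997 = 14638
14638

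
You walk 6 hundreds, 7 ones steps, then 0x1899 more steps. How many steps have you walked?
Convert 6 hundreds, 7 ones (place-value notation) → 6×100 + 7 = 607 (decimal)
Convert 0x1899 (hexadecimal) → 1×4096 + 8×256 + 9×16 + 9 = 6297 (decimal)
Compute 607 + 6297 = 6904
6904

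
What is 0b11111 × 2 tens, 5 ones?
Convert 0b11111 (binary) → 16 + 8 + 4 + 2 + 1 = 31 (decimal)
Convert 2 tens, 5 ones (place-value notation) → 2×10 + 5 = 25 (decimal)
Compute 31 × 25 = 775
775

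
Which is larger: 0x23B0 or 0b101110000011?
Convert 0x23B0 (hexadecimal) → 2×4096 + 3×256 + 11×16 = 9136 (decimal)
Convert 0b101110000011 (binary) → 2048 + 512 + 256 + 128 + 2 + 1 = 2947 (decimal)
Compare 9136 vs 2947: larger = 9136
9136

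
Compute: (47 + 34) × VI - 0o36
Convert VI (Roman numeral) → 5 + 1 = 6 (decimal)
Convert 0o36 (octal) → 3×8 + 6 = 30 (decimal)
Expression in decimal: (47 + 34) × 6 - 30
Parentheses first: 47 + 34 = 81
Multiply: 81 × 6 = 486
Subtract: 486 - 30 = 456
456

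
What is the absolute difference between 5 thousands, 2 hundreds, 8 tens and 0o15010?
Convert 5 thousands, 2 hundreds, 8 tens (place-value notation) → 5×1000 + 2×100 + 8×10 = 5280 (decimal)
Convert 0o15010 (octal) → 1×4096 + 5×512 + 1×8 = 6664 (decimal)
Compute |5280 - 6664| = 1384
1384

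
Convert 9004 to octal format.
Convert 9004 (decimal) → 9004 = 2×4096 + 1×512 + 4×64 + 5×8 + 4 → 0o21454 (octal)
0o21454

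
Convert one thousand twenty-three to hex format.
Convert one thousand twenty-three (English words) → 1×1000 + 23 = 1023 (decimal)
Convert 1023 (decimal) → 1023 = 3×256 + 15×16 + 15 → 0x3FF (hexadecimal)
0x3FF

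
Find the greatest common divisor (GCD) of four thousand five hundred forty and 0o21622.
Convert four thousand five hundred forty (English words) → 4×1000 + 5×100 + 40 = 4540 (decimal)
Convert 0o21622 (octal) → 2×4096 + 1×512 + 6×64 + 2×8 + 2 = 9106 (decimal)
Compute gcd(4540, 9106) = 2
2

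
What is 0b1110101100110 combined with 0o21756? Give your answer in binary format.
Convert 0b1110101100110 (binary) → 4096 + 2048 + 1024 + 256 + 64 + 32 + 4 + 2 = 7526 (decimal)
Convert 0o21756 (octal) → 2×4096 + 1×512 + 7×64 + 5×8 + 6 = 9198 (decimal)
Compute 7526 + 9198 = 16724
Convert 16724 (decimal) → 16724 = 16384 + 256 + 64 + 16 + 4 → 0b100000101010100 (binary)
0b100000101010100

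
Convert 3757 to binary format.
Convert 3757 (decimal) → 3757 = 2048 + 1024 + 512 + 128 + 32 + 8 + 4 + 1 → 0b111010101101 (binary)
0b111010101101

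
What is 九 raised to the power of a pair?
Convert 九 (Chinese numeral) → 9 (decimal)
Convert a pair (colloquial) → 2 (decimal)
Compute 9 ^ 2 = 81
81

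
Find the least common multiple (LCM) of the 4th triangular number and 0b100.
Convert the 4th triangular number (triangular index) → 4×5/2 = 10 (decimal)
Convert 0b100 (binary) → 4 (decimal)
Compute lcm(10, 4) = 20
20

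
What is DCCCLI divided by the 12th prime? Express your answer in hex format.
Convert DCCCLI (Roman numeral) → 500 + 100 + 100 + 100 + 50 + 1 = 851 (decimal)
Convert the 12th prime (prime index) → 37 (decimal)
Compute 851 ÷ 37 = 23
Convert 23 (decimal) → 23 = 1×16 + 7 → 0x17 (hexadecimal)
0x17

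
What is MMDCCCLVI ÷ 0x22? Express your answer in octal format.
Convert MMDCCCLVI (Roman numeral) → 1000 + 1000 + 500 + 100 + 100 + 100 + 50 + 5 + 1 = 2856 (decimal)
Convert 0x22 (hexadecimal) → 2×16 + 2 = 34 (decimal)
Compute 2856 ÷ 34 = 84
Convert 84 (decimal) → 84 = 1×64 + 2×8 + 4 → 0o124 (octal)
0o124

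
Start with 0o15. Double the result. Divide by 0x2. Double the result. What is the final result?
Convert 0o15 (octal) → 1×8 + 5 = 13 (decimal)
Start: 13
13 × 2 = 26
Convert 0x2 (hexadecimal) → 2 (decimal)
26 ÷ 2 = 13
13 × 2 = 26
26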